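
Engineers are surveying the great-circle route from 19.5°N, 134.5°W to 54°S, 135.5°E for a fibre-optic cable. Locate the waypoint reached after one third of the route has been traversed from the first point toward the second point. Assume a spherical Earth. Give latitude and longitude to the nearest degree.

Convert each endpoint to a unit vector on the sphere (x = cos φ cos λ, y = cos φ sin λ, z = sin φ).
The central angle between the endpoints is δ = arccos(p₁·p₂) ≈ 1.844 rad (105.7°).
Interpolate at f = 1/3 with slerp weights a = sin((1−f)δ)/sin δ ≈ 0.979, b = sin(fδ)/sin δ ≈ 0.599.
p = a·p₁ + b·p₂ ≈ (-0.898, -0.411, -0.158); φ = arcsin(p_z) ≈ -9.09°, λ = atan2(p_y, p_x) ≈ -155.39°.

≈ 9°S, 155°W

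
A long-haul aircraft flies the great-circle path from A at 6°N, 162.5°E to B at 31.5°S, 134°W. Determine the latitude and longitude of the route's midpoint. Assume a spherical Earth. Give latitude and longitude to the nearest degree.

The haversine formula gives a central angle δ ≈ 1.241 rad (71.1°) between the endpoints.
Interpolate at f = 1/2 with slerp weights a = sin((1−f)δ)/sin δ ≈ 0.615, b = sin(fδ)/sin δ ≈ 0.615.
p = a·p₁ + b·p₂ ≈ (-0.947, -0.193, -0.257); φ = arcsin(p_z) ≈ -14.88°, λ = atan2(p_y, p_x) ≈ -168.47°.

≈ 15°S, 168°W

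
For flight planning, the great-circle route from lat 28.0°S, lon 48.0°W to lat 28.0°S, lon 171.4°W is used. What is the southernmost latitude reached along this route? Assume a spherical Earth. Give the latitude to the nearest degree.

The great circle lies in the plane with unit normal n̂ = (p₁ × p₂)/|p₁ × p₂|.
Here n̂_z ≈ -0.666; the vertex latitude is φ_max = arccos|n̂_z| ≈ 48.3°.

≈ 48°S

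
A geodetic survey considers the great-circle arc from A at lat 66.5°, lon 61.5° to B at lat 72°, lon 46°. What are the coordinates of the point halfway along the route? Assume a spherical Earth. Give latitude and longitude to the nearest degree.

Write both endpoints as unit vectors p₁, p₂ with components (cos φ cos λ, cos φ sin λ, sin φ).
The central angle between the endpoints is δ = arccos(p₁·p₂) ≈ 0.135 rad (7.7°).
Interpolate at f = 1/2 with slerp weights a = sin((1−f)δ)/sin δ ≈ 0.501, b = sin(fδ)/sin δ ≈ 0.501.
p = a·p₁ + b·p₂ ≈ (0.203, 0.287, 0.936); φ = arcsin(p_z) ≈ 69.42°, λ = atan2(p_y, p_x) ≈ 54.74°.

≈ lat 69°, lon 55°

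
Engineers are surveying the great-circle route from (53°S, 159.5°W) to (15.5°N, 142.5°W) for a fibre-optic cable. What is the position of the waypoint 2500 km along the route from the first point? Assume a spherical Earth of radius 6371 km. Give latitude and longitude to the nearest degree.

≈ (31°S, 152°W)

Write both endpoints as unit vectors p₁, p₂ with components (cos φ cos λ, cos φ sin λ, sin φ).
The central angle between the endpoints is δ = arccos(p₁·p₂) ≈ 1.223 rad (70.1°). The total great-circle distance is δ·R ≈ 1.223 × 6371 ≈ 7789 km, so the target fraction is f = 2500/7789 ≈ 0.321.
Interpolate at f ≈ 0.321 with slerp weights a = sin((1−f)δ)/sin δ ≈ 0.785, b = sin(fδ)/sin δ ≈ 0.407.
p = a·p₁ + b·p₂ ≈ (-0.754, -0.404, -0.518); φ = arcsin(p_z) ≈ -31.22°, λ = atan2(p_y, p_x) ≈ -151.80°.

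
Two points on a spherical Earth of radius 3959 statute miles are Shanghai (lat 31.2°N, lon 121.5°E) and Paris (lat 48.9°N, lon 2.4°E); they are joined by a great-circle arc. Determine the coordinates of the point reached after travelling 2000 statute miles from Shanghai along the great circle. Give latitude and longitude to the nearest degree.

≈ lat 52°N, lon 94°E

Write both endpoints as unit vectors p₁, p₂ with components (cos φ cos λ, cos φ sin λ, sin φ).
The central angle between the endpoints is δ = arccos(p₁·p₂) ≈ 1.454 rad (83.3°). The total great-circle distance is δ·R ≈ 1.454 × 3959 ≈ 5755 mi, so the target fraction is f = 2000/5755 ≈ 0.348.
Interpolate at f ≈ 0.348 with slerp weights a = sin((1−f)δ)/sin δ ≈ 0.818, b = sin(fδ)/sin δ ≈ 0.487.
p = a·p₁ + b·p₂ ≈ (-0.046, 0.610, 0.791); φ = arcsin(p_z) ≈ 52.28°, λ = atan2(p_y, p_x) ≈ 94.27°.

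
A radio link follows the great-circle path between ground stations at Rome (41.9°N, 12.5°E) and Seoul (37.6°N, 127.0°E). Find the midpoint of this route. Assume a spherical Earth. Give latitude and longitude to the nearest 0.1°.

≈ (56.9°N, 72.5°E)

Write both endpoints as unit vectors p₁, p₂ with components (cos φ cos λ, cos φ sin λ, sin φ).
The central angle between the endpoints is δ = arccos(p₁·p₂) ≈ 1.407 rad (80.6°).
Interpolate at f = 1/2 with slerp weights a = sin((1−f)δ)/sin δ ≈ 0.656, b = sin(fδ)/sin δ ≈ 0.656.
p = a·p₁ + b·p₂ ≈ (0.164, 0.521, 0.838); φ = arcsin(p_z) ≈ 56.93°, λ = atan2(p_y, p_x) ≈ 72.53°.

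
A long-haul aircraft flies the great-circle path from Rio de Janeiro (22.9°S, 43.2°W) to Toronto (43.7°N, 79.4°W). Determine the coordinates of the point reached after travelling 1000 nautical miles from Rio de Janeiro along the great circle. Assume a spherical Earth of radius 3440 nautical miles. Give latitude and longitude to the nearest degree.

From cos δ = sin φ₁ sin φ₂ + cos φ₁ cos φ₂ cos Δλ, the central angle is δ ≈ 1.299 rad (74.4°). The total great-circle distance is δ·R ≈ 1.299 × 3440 ≈ 4468 nmi, so the target fraction is f = 1000/4468 ≈ 0.224.
Interpolate at f ≈ 0.224 with slerp weights a = sin((1−f)δ)/sin δ ≈ 0.878, b = sin(fδ)/sin δ ≈ 0.298.
p = a·p₁ + b·p₂ ≈ (0.629, -0.765, -0.136); φ = arcsin(p_z) ≈ -7.82°, λ = atan2(p_y, p_x) ≈ -50.57°.

≈ 8°S, 51°W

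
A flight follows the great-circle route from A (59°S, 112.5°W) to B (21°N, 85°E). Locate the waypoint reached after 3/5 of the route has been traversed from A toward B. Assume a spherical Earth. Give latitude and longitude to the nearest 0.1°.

Write both endpoints as unit vectors p₁, p₂ with components (cos φ cos λ, cos φ sin λ, sin φ).
The central angle between the endpoints is δ = arccos(p₁·p₂) ≈ 2.443 rad (140.0°).
Interpolate at f = 3/5 with slerp weights a = sin((1−f)δ)/sin δ ≈ 1.289, b = sin(fδ)/sin δ ≈ 1.546.
p = a·p₁ + b·p₂ ≈ (-0.128, 0.825, -0.551); φ = arcsin(p_z) ≈ -33.41°, λ = atan2(p_y, p_x) ≈ 98.84°.

≈ (33.4°S, 98.8°E)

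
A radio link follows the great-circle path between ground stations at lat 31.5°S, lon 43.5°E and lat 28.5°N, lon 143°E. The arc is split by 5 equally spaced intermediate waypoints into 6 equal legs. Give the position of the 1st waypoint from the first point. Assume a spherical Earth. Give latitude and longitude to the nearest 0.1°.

≈ lat 23.4°S, lon 62.5°E

Convert each endpoint to a unit vector on the sphere (x = cos φ cos λ, y = cos φ sin λ, z = sin φ).
The central angle between the endpoints is δ = arccos(p₁·p₂) ≈ 1.953 rad (111.9°).
Interpolate at f = 1/6 with slerp weights a = sin((1−f)δ)/sin δ ≈ 1.076, b = sin(fδ)/sin δ ≈ 0.345.
p = a·p₁ + b·p₂ ≈ (0.424, 0.814, -0.398); φ = arcsin(p_z) ≈ -23.44°, λ = atan2(p_y, p_x) ≈ 62.50°.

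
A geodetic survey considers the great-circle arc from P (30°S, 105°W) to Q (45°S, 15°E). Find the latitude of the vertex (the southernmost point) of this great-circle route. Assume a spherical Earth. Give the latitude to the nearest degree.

≈ 58°S

The great circle lies in the plane with unit normal n̂ = (p₁ × p₂)/|p₁ × p₂|.
Here n̂_z ≈ +0.531; the vertex latitude is φ_max = arccos|n̂_z| ≈ 57.9°.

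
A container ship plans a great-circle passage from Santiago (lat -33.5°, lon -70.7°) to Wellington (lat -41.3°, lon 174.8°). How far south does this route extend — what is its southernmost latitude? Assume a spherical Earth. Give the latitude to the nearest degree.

≈ -55°

The great circle lies in the plane with unit normal n̂ = (p₁ × p₂)/|p₁ × p₂|.
Here n̂_z ≈ -0.573; the vertex latitude is φ_max = arccos|n̂_z| ≈ 55.0°.
Check via Clairaut: cos φ_max = |cos φ₁| · sin C = cos(33.5°)·sin(136.6°) ≈ 0.573, again giving ≈ 55.0°.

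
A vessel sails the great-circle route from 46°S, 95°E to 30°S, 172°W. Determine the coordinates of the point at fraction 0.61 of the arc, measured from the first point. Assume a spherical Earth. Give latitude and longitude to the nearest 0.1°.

From cos δ = sin φ₁ sin φ₂ + cos φ₁ cos φ₂ cos Δλ, the central angle is δ ≈ 1.236 rad (70.8°).
Interpolate at f = 0.61 with slerp weights a = sin((1−f)δ)/sin δ ≈ 0.491, b = sin(fδ)/sin δ ≈ 0.725.
p = a·p₁ + b·p₂ ≈ (-0.651, 0.252, -0.716); φ = arcsin(p_z) ≈ -45.69°, λ = atan2(p_y, p_x) ≈ 158.82°.

≈ 45.7°S, 158.8°E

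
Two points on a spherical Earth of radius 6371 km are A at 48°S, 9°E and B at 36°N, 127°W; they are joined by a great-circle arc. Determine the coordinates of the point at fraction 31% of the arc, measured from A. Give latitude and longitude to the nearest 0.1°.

≈ 33.8°S, 49.4°W

Write both endpoints as unit vectors p₁, p₂ with components (cos φ cos λ, cos φ sin λ, sin φ).
The central angle between the endpoints is δ = arccos(p₁·p₂) ≈ 2.543 rad (145.7°).
Interpolate at f = 0.31 with slerp weights a = sin((1−f)δ)/sin δ ≈ 1.745, b = sin(fδ)/sin δ ≈ 1.259.
p = a·p₁ + b·p₂ ≈ (0.540, -0.631, -0.557); φ = arcsin(p_z) ≈ -33.84°, λ = atan2(p_y, p_x) ≈ -49.41°.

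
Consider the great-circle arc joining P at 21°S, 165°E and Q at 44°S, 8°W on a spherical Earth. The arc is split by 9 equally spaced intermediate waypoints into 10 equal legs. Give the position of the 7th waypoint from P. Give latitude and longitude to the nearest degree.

From cos δ = sin φ₁ sin φ₂ + cos φ₁ cos φ₂ cos Δλ, the central angle is δ ≈ 2.002 rad (114.7°).
Interpolate at f = 7/10 with slerp weights a = sin((1−f)δ)/sin δ ≈ 0.622, b = sin(fδ)/sin δ ≈ 1.085.
p = a·p₁ + b·p₂ ≈ (0.212, 0.042, -0.976); φ = arcsin(p_z) ≈ -77.53°, λ = atan2(p_y, p_x) ≈ 11.12°.

≈ 78°S, 11°E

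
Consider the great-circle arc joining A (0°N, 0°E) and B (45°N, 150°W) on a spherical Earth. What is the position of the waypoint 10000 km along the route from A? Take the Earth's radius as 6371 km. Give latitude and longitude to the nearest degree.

Convert each endpoint to a unit vector on the sphere (x = cos φ cos λ, y = cos φ sin λ, z = sin φ).
The central angle between the endpoints is δ = arccos(p₁·p₂) ≈ 2.230 rad (127.8°). The total great-circle distance is δ·R ≈ 2.230 × 6371 ≈ 14206 km, so the target fraction is f = 10000/14206 ≈ 0.704.
Interpolate at f ≈ 0.704 with slerp weights a = sin((1−f)δ)/sin δ ≈ 0.776, b = sin(fδ)/sin δ ≈ 1.265.
p = a·p₁ + b·p₂ ≈ (0.001, -0.447, 0.894); φ = arcsin(p_z) ≈ 63.43°, λ = atan2(p_y, p_x) ≈ -89.85°.

≈ (63°N, 90°W)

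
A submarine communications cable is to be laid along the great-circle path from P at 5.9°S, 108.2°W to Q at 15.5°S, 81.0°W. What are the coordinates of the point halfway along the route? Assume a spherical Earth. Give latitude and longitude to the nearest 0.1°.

≈ 11.0°S, 94.8°W

The haversine formula gives a central angle δ ≈ 0.495 rad (28.4°) between the endpoints.
Interpolate at f = 1/2 with slerp weights a = sin((1−f)δ)/sin δ ≈ 0.516, b = sin(fδ)/sin δ ≈ 0.516.
p = a·p₁ + b·p₂ ≈ (-0.082, -0.978, -0.191); φ = arcsin(p_z) ≈ -11.00°, λ = atan2(p_y, p_x) ≈ -94.82°.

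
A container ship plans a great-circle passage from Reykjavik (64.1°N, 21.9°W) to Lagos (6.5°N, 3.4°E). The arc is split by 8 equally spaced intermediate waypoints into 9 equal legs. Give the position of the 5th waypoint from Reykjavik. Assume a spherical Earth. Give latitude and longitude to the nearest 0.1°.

≈ 32.6°N, 3.2°W

From cos δ = sin φ₁ sin φ₂ + cos φ₁ cos φ₂ cos Δλ, the central angle is δ ≈ 1.054 rad (60.4°).
Interpolate at f = 5/9 with slerp weights a = sin((1−f)δ)/sin δ ≈ 0.519, b = sin(fδ)/sin δ ≈ 0.636.
p = a·p₁ + b·p₂ ≈ (0.841, -0.047, 0.539); φ = arcsin(p_z) ≈ 32.62°, λ = atan2(p_y, p_x) ≈ -3.21°.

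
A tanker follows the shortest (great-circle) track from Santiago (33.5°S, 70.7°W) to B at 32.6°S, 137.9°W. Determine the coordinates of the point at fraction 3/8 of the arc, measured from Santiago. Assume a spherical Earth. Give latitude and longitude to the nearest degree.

The haversine formula gives a central angle δ ≈ 0.965 rad (55.3°) between the endpoints.
Interpolate at f = 3/8 with slerp weights a = sin((1−f)δ)/sin δ ≈ 0.690, b = sin(fδ)/sin δ ≈ 0.431.
p = a·p₁ + b·p₂ ≈ (-0.079, -0.786, -0.613); φ = arcsin(p_z) ≈ -37.79°, λ = atan2(p_y, p_x) ≈ -95.74°.

≈ 38°S, 96°W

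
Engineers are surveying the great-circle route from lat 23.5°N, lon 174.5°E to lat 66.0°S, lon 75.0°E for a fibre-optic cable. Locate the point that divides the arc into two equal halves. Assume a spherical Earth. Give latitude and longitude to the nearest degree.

≈ lat 29°S, lon 149°E

Write both endpoints as unit vectors p₁, p₂ with components (cos φ cos λ, cos φ sin λ, sin φ).
The central angle between the endpoints is δ = arccos(p₁·p₂) ≈ 2.011 rad (115.2°).
Interpolate at f = 1/2 with slerp weights a = sin((1−f)δ)/sin δ ≈ 0.933, b = sin(fδ)/sin δ ≈ 0.933.
p = a·p₁ + b·p₂ ≈ (-0.754, 0.449, -0.480); φ = arcsin(p_z) ≈ -28.71°, λ = atan2(p_y, p_x) ≈ 149.23°.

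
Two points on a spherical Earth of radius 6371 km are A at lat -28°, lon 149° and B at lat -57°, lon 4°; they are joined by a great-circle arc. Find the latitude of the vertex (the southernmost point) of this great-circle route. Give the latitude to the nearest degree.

The great circle lies in the plane with unit normal n̂ = (p₁ × p₂)/|p₁ × p₂|.
Here n̂_z ≈ -0.276; the vertex latitude is φ_max = arccos|n̂_z| ≈ 74.0°.
Check via Clairaut: cos φ_max = |cos φ₁| · sin C = cos(28.0°)·sin(161.8°) ≈ 0.276, again giving ≈ 74.0°.

≈ -74°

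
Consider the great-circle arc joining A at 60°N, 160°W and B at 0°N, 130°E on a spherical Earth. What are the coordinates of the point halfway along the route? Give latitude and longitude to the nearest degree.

≈ 34°N, 152°E

Write both endpoints as unit vectors p₁, p₂ with components (cos φ cos λ, cos φ sin λ, sin φ).
The central angle between the endpoints is δ = arccos(p₁·p₂) ≈ 1.399 rad (80.2°).
Interpolate at f = 1/2 with slerp weights a = sin((1−f)δ)/sin δ ≈ 0.653, b = sin(fδ)/sin δ ≈ 0.653.
p = a·p₁ + b·p₂ ≈ (-0.727, 0.389, 0.566); φ = arcsin(p_z) ≈ 34.46°, λ = atan2(p_y, p_x) ≈ 151.86°.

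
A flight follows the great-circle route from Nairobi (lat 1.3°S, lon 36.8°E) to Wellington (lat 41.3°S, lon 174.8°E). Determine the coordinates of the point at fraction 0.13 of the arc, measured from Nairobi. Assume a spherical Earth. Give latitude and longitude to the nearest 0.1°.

≈ lat 14.0°S, lon 46.6°E

Convert each endpoint to a unit vector on the sphere (x = cos φ cos λ, y = cos φ sin λ, z = sin φ).
The central angle between the endpoints is δ = arccos(p₁·p₂) ≈ 2.145 rad (122.9°).
Interpolate at f = 0.13 with slerp weights a = sin((1−f)δ)/sin δ ≈ 1.139, b = sin(fδ)/sin δ ≈ 0.328.
p = a·p₁ + b·p₂ ≈ (0.667, 0.705, -0.242); φ = arcsin(p_z) ≈ -14.02°, λ = atan2(p_y, p_x) ≈ 46.58°.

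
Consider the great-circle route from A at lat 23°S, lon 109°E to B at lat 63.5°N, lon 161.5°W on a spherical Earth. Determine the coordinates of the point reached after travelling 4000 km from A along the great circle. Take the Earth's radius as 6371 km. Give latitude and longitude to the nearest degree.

≈ lat 9°N, lon 125°E

Write both endpoints as unit vectors p₁, p₂ with components (cos φ cos λ, cos φ sin λ, sin φ).
The central angle between the endpoints is δ = arccos(p₁·p₂) ≈ 1.924 rad (110.2°). The total great-circle distance is δ·R ≈ 1.924 × 6371 ≈ 12259 km, so the target fraction is f = 4000/12259 ≈ 0.326.
Interpolate at f ≈ 0.326 with slerp weights a = sin((1−f)δ)/sin δ ≈ 1.026, b = sin(fδ)/sin δ ≈ 0.626.
p = a·p₁ + b·p₂ ≈ (-0.572, 0.804, 0.159); φ = arcsin(p_z) ≈ 9.17°, λ = atan2(p_y, p_x) ≈ 125.44°.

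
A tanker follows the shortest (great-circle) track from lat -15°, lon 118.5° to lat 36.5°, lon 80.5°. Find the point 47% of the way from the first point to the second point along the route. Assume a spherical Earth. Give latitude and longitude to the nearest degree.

≈ lat 10°, lon 102°

The haversine formula gives a central angle δ ≈ 1.095 rad (62.7°) between the endpoints.
Interpolate at f = 0.47 with slerp weights a = sin((1−f)δ)/sin δ ≈ 0.617, b = sin(fδ)/sin δ ≈ 0.554.
p = a·p₁ + b·p₂ ≈ (-0.211, 0.963, 0.170); φ = arcsin(p_z) ≈ 9.77°, λ = atan2(p_y, p_x) ≈ 102.35°.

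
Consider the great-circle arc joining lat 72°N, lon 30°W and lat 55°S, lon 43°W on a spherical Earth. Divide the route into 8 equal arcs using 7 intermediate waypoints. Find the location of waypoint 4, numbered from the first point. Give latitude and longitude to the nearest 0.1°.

≈ lat 8.5°N, lon 38.5°W

From cos δ = sin φ₁ sin φ₂ + cos φ₁ cos φ₂ cos Δλ, the central angle is δ ≈ 2.222 rad (127.3°).
Interpolate at f = 4/8 with slerp weights a = sin((1−f)δ)/sin δ ≈ 1.127, b = sin(fδ)/sin δ ≈ 1.127.
p = a·p₁ + b·p₂ ≈ (0.774, -0.615, 0.149); φ = arcsin(p_z) ≈ 8.55°, λ = atan2(p_y, p_x) ≈ -38.46°.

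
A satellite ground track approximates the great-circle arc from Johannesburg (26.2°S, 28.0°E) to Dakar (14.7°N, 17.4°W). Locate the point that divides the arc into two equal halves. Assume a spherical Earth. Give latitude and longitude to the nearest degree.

Write both endpoints as unit vectors p₁, p₂ with components (cos φ cos λ, cos φ sin λ, sin φ).
The central angle between the endpoints is δ = arccos(p₁·p₂) ≈ 1.050 rad (60.2°).
Interpolate at f = 1/2 with slerp weights a = sin((1−f)δ)/sin δ ≈ 0.578, b = sin(fδ)/sin δ ≈ 0.578.
p = a·p₁ + b·p₂ ≈ (0.991, 0.076, -0.108); φ = arcsin(p_z) ≈ -6.23°, λ = atan2(p_y, p_x) ≈ 4.40°.

≈ 6°S, 4°E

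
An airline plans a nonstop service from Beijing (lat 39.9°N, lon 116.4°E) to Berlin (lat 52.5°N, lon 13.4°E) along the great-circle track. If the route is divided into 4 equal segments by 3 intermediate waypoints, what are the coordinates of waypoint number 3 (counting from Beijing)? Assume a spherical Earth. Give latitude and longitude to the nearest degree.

≈ lat 59°N, lon 41°E

From cos δ = sin φ₁ sin φ₂ + cos φ₁ cos φ₂ cos Δλ, the central angle is δ ≈ 1.155 rad (66.2°).
Interpolate at f = 3/4 with slerp weights a = sin((1−f)δ)/sin δ ≈ 0.311, b = sin(fδ)/sin δ ≈ 0.833.
p = a·p₁ + b·p₂ ≈ (0.387, 0.331, 0.860); φ = arcsin(p_z) ≈ 59.37°, λ = atan2(p_y, p_x) ≈ 40.57°.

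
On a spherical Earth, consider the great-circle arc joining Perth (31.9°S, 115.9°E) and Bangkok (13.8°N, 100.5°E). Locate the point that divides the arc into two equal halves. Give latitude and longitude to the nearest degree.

Convert each endpoint to a unit vector on the sphere (x = cos φ cos λ, y = cos φ sin λ, z = sin φ).
The central angle between the endpoints is δ = arccos(p₁·p₂) ≈ 0.838 rad (48.0°).
Interpolate at f = 1/2 with slerp weights a = sin((1−f)δ)/sin δ ≈ 0.547, b = sin(fδ)/sin δ ≈ 0.547.
p = a·p₁ + b·p₂ ≈ (-0.300, 0.941, -0.159); φ = arcsin(p_z) ≈ -9.13°, λ = atan2(p_y, p_x) ≈ 107.68°.

≈ (9°S, 108°E)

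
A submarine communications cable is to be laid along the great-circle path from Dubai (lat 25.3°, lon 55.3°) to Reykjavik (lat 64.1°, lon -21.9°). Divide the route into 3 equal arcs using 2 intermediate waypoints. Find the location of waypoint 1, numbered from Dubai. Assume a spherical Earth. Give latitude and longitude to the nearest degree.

≈ lat 43°, lon 42°

Convert each endpoint to a unit vector on the sphere (x = cos φ cos λ, y = cos φ sin λ, z = sin φ).
The central angle between the endpoints is δ = arccos(p₁·p₂) ≈ 1.079 rad (61.8°).
Interpolate at f = 1/3 with slerp weights a = sin((1−f)δ)/sin δ ≈ 0.748, b = sin(fδ)/sin δ ≈ 0.399.
p = a·p₁ + b·p₂ ≈ (0.547, 0.491, 0.679); φ = arcsin(p_z) ≈ 42.74°, λ = atan2(p_y, p_x) ≈ 41.91°.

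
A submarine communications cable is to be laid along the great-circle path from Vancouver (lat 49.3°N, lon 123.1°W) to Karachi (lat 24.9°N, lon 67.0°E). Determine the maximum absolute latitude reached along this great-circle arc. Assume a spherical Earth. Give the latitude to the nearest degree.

The great circle lies in the plane with unit normal n̂ = (p₁ × p₂)/|p₁ × p₂|.
Here n̂_z ≈ -0.108; the vertex latitude is φ_max = arccos|n̂_z| ≈ 83.8°.

≈ 84°N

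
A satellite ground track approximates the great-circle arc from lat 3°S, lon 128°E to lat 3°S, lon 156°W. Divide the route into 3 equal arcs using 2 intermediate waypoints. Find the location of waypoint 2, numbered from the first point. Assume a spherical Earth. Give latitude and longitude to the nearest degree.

The haversine formula gives a central angle δ ≈ 1.324 rad (75.9°) between the endpoints.
Interpolate at f = 2/3 with slerp weights a = sin((1−f)δ)/sin δ ≈ 0.441, b = sin(fδ)/sin δ ≈ 0.797.
p = a·p₁ + b·p₂ ≈ (-0.998, 0.023, -0.065); φ = arcsin(p_z) ≈ -3.71°, λ = atan2(p_y, p_x) ≈ 178.67°.

≈ lat 4°S, lon 179°E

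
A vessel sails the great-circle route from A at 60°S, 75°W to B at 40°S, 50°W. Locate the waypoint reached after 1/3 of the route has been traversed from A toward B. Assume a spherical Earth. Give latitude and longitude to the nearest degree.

≈ 54°S, 64°W

From cos δ = sin φ₁ sin φ₂ + cos φ₁ cos φ₂ cos Δλ, the central angle is δ ≈ 0.442 rad (25.3°).
Interpolate at f = 1/3 with slerp weights a = sin((1−f)δ)/sin δ ≈ 0.679, b = sin(fδ)/sin δ ≈ 0.343.
p = a·p₁ + b·p₂ ≈ (0.257, -0.529, -0.809); φ = arcsin(p_z) ≈ -53.96°, λ = atan2(p_y, p_x) ≈ -64.11°.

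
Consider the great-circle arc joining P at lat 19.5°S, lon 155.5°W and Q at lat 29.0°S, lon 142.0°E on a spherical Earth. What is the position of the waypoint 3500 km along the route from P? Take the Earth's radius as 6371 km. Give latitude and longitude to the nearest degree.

Convert each endpoint to a unit vector on the sphere (x = cos φ cos λ, y = cos φ sin λ, z = sin φ).
The central angle between the endpoints is δ = arccos(p₁·p₂) ≈ 0.997 rad (57.1°). The total great-circle distance is δ·R ≈ 0.997 × 6371 ≈ 6354 km, so the target fraction is f = 3500/6354 ≈ 0.551.
Interpolate at f ≈ 0.551 with slerp weights a = sin((1−f)δ)/sin δ ≈ 0.516, b = sin(fδ)/sin δ ≈ 0.622.
p = a·p₁ + b·p₂ ≈ (-0.871, 0.133, -0.473); φ = arcsin(p_z) ≈ -28.26°, λ = atan2(p_y, p_x) ≈ 171.31°.

≈ lat 28°S, lon 171°E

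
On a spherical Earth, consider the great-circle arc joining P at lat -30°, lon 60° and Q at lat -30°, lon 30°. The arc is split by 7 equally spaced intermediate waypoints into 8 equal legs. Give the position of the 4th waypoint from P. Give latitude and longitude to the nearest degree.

≈ lat -31°, lon 45°

From cos δ = sin φ₁ sin φ₂ + cos φ₁ cos φ₂ cos Δλ, the central angle is δ ≈ 0.452 rad (25.9°).
Interpolate at f = 4/8 with slerp weights a = sin((1−f)δ)/sin δ ≈ 0.513, b = sin(fδ)/sin δ ≈ 0.513.
p = a·p₁ + b·p₂ ≈ (0.607, 0.607, -0.513); φ = arcsin(p_z) ≈ -30.87°, λ = atan2(p_y, p_x) ≈ 45.00°.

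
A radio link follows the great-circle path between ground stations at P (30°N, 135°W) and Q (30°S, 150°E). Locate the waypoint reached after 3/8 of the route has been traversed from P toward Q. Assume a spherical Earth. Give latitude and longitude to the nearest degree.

≈ (8°N, 164°W)

Convert each endpoint to a unit vector on the sphere (x = cos φ cos λ, y = cos φ sin λ, z = sin φ).
The central angle between the endpoints is δ = arccos(p₁·p₂) ≈ 1.627 rad (93.2°).
Interpolate at f = 3/8 with slerp weights a = sin((1−f)δ)/sin δ ≈ 0.852, b = sin(fδ)/sin δ ≈ 0.574.
p = a·p₁ + b·p₂ ≈ (-0.952, -0.273, 0.139); φ = arcsin(p_z) ≈ 7.99°, λ = atan2(p_y, p_x) ≈ -163.99°.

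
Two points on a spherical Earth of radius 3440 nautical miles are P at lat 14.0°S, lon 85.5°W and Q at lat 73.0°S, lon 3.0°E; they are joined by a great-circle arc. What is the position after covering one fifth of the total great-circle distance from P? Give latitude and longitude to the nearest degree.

Write both endpoints as unit vectors p₁, p₂ with components (cos φ cos λ, cos φ sin λ, sin φ).
The central angle between the endpoints is δ = arccos(p₁·p₂) ≈ 1.330 rad (76.2°).
Interpolate at f = 1/5 with slerp weights a = sin((1−f)δ)/sin δ ≈ 0.900, b = sin(fδ)/sin δ ≈ 0.271.
p = a·p₁ + b·p₂ ≈ (0.148, -0.867, -0.477); φ = arcsin(p_z) ≈ -28.46°, λ = atan2(p_y, p_x) ≈ -80.34°.

≈ lat 28°S, lon 80°W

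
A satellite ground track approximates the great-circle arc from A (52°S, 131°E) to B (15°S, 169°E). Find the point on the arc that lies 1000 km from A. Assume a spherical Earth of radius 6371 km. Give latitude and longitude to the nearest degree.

≈ (46°S, 141°E)

Write both endpoints as unit vectors p₁, p₂ with components (cos φ cos λ, cos φ sin λ, sin φ).
The central angle between the endpoints is δ = arccos(p₁·p₂) ≈ 0.833 rad (47.7°). The total great-circle distance is δ·R ≈ 0.833 × 6371 ≈ 5308 km, so the target fraction is f = 1000/5308 ≈ 0.188.
Interpolate at f ≈ 0.188 with slerp weights a = sin((1−f)δ)/sin δ ≈ 0.846, b = sin(fδ)/sin δ ≈ 0.211.
p = a·p₁ + b·p₂ ≈ (-0.542, 0.432, -0.721); φ = arcsin(p_z) ≈ -46.14°, λ = atan2(p_y, p_x) ≈ 141.44°.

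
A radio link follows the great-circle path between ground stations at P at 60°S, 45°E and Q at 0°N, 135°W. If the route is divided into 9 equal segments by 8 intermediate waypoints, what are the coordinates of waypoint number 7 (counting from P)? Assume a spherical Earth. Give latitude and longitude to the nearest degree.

Convert each endpoint to a unit vector on the sphere (x = cos φ cos λ, y = cos φ sin λ, z = sin φ).
The central angle between the endpoints is δ = arccos(p₁·p₂) ≈ 2.094 rad (120.0°).
Interpolate at f = 7/9 with slerp weights a = sin((1−f)δ)/sin δ ≈ 0.518, b = sin(fδ)/sin δ ≈ 1.153.
p = a·p₁ + b·p₂ ≈ (-0.632, -0.632, -0.449); φ = arcsin(p_z) ≈ -26.67°, λ = atan2(p_y, p_x) ≈ -135.00°.

≈ 27°S, 135°W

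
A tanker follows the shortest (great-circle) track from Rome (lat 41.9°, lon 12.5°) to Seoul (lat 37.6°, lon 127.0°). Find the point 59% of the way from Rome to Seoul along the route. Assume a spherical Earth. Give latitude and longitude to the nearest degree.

Convert each endpoint to a unit vector on the sphere (x = cos φ cos λ, y = cos φ sin λ, z = sin φ).
The central angle between the endpoints is δ = arccos(p₁·p₂) ≈ 1.407 rad (80.6°).
Interpolate at f = 0.59 with slerp weights a = sin((1−f)δ)/sin δ ≈ 0.553, b = sin(fδ)/sin δ ≈ 0.748.
p = a·p₁ + b·p₂ ≈ (0.045, 0.562, 0.826); φ = arcsin(p_z) ≈ 55.65°, λ = atan2(p_y, p_x) ≈ 85.42°.

≈ lat 56°, lon 85°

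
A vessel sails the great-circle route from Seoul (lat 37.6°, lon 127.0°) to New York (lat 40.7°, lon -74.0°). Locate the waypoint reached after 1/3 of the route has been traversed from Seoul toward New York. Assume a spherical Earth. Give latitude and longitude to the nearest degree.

≈ lat 68°, lon 151°

The haversine formula gives a central angle δ ≈ 1.734 rad (99.4°) between the endpoints.
Interpolate at f = 1/3 with slerp weights a = sin((1−f)δ)/sin δ ≈ 0.928, b = sin(fδ)/sin δ ≈ 0.554.
p = a·p₁ + b·p₂ ≈ (-0.327, 0.183, 0.927); φ = arcsin(p_z) ≈ 68.00°, λ = atan2(p_y, p_x) ≈ 150.69°.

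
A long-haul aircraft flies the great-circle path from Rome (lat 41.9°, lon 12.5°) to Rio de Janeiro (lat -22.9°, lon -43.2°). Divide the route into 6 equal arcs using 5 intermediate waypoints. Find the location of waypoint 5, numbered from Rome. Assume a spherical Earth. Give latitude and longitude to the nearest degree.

≈ lat -12°, lon -35°

Write both endpoints as unit vectors p₁, p₂ with components (cos φ cos λ, cos φ sin λ, sin φ).
The central angle between the endpoints is δ = arccos(p₁·p₂) ≈ 1.444 rad (82.7°).
Interpolate at f = 5/6 with slerp weights a = sin((1−f)δ)/sin δ ≈ 0.240, b = sin(fδ)/sin δ ≈ 0.941.
p = a·p₁ + b·p₂ ≈ (0.806, -0.555, -0.206); φ = arcsin(p_z) ≈ -11.87°, λ = atan2(p_y, p_x) ≈ -34.52°.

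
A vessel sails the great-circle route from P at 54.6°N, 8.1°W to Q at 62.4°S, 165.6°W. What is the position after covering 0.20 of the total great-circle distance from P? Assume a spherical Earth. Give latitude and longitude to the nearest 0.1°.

≈ 27.8°N, 35.1°W

The haversine formula gives a central angle δ ≈ 2.897 rad (166.0°) between the endpoints.
Interpolate at f = 0.20 with slerp weights a = sin((1−f)δ)/sin δ ≈ 3.034, b = sin(fδ)/sin δ ≈ 2.264.
p = a·p₁ + b·p₂ ≈ (0.724, -0.509, 0.466); φ = arcsin(p_z) ≈ 27.80°, λ = atan2(p_y, p_x) ≈ -35.09°.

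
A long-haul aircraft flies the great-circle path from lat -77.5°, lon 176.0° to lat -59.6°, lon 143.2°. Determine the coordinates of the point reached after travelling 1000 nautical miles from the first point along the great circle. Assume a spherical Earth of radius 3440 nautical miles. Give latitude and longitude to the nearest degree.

Convert each endpoint to a unit vector on the sphere (x = cos φ cos λ, y = cos φ sin λ, z = sin φ).
The central angle between the endpoints is δ = arccos(p₁·p₂) ≈ 0.365 rad (20.9°). The total great-circle distance is δ·R ≈ 0.365 × 3440 ≈ 1256 nmi, so the target fraction is f = 1000/1256 ≈ 0.796.
Interpolate at f ≈ 0.796 with slerp weights a = sin((1−f)δ)/sin δ ≈ 0.208, b = sin(fδ)/sin δ ≈ 0.803.
p = a·p₁ + b·p₂ ≈ (-0.370, 0.247, -0.896); φ = arcsin(p_z) ≈ -63.59°, λ = atan2(p_y, p_x) ≈ 146.34°.

≈ lat -64°, lon 146°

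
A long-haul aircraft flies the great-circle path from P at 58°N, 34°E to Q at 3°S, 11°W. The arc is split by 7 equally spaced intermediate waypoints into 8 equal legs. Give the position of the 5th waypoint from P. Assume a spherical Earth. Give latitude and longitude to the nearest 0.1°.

Convert each endpoint to a unit vector on the sphere (x = cos φ cos λ, y = cos φ sin λ, z = sin φ).
The central angle between the endpoints is δ = arccos(p₁·p₂) ≈ 1.235 rad (70.7°).
Interpolate at f = 5/8 with slerp weights a = sin((1−f)δ)/sin δ ≈ 0.473, b = sin(fδ)/sin δ ≈ 0.739.
p = a·p₁ + b·p₂ ≈ (0.932, -0.001, 0.363); φ = arcsin(p_z) ≈ 21.26°, λ = atan2(p_y, p_x) ≈ -0.03°.

≈ 21.3°N, 0.0°E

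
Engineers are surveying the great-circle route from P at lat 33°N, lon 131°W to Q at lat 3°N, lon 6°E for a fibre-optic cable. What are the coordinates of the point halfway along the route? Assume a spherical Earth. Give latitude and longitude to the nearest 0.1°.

Write both endpoints as unit vectors p₁, p₂ with components (cos φ cos λ, cos φ sin λ, sin φ).
The central angle between the endpoints is δ = arccos(p₁·p₂) ≈ 2.194 rad (125.7°).
Interpolate at f = 1/2 with slerp weights a = sin((1−f)δ)/sin δ ≈ 1.096, b = sin(fδ)/sin δ ≈ 1.096.
p = a·p₁ + b·p₂ ≈ (0.486, -0.579, 0.654); φ = arcsin(p_z) ≈ 40.88°, λ = atan2(p_y, p_x) ≈ -50.04°.

≈ lat 40.9°N, lon 50.0°W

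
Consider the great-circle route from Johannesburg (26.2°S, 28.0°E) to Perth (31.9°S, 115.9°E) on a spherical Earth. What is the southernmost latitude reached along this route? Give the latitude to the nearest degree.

The great circle lies in the plane with unit normal n̂ = (p₁ × p₂)/|p₁ × p₂|.
Here n̂_z ≈ +0.789; the vertex latitude is φ_max = arccos|n̂_z| ≈ 37.9°.
Check via Clairaut: cos φ_max = |cos φ₁| · sin C = cos(26.2°)·sin(118.5°) ≈ 0.789, again giving ≈ 37.9°.

≈ 38°S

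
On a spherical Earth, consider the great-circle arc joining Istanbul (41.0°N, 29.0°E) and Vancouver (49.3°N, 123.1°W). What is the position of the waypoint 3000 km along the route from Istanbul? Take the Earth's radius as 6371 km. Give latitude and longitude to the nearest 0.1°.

Convert each endpoint to a unit vector on the sphere (x = cos φ cos λ, y = cos φ sin λ, z = sin φ).
The central angle between the endpoints is δ = arccos(p₁·p₂) ≈ 1.508 rad (86.4°). The total great-circle distance is δ·R ≈ 1.508 × 6371 ≈ 9609 km, so the target fraction is f = 3000/9609 ≈ 0.312.
Interpolate at f ≈ 0.312 with slerp weights a = sin((1−f)δ)/sin δ ≈ 0.863, b = sin(fδ)/sin δ ≈ 0.455.
p = a·p₁ + b·p₂ ≈ (0.408, 0.067, 0.911); φ = arcsin(p_z) ≈ 65.60°, λ = atan2(p_y, p_x) ≈ 9.38°.

≈ 65.6°N, 9.4°E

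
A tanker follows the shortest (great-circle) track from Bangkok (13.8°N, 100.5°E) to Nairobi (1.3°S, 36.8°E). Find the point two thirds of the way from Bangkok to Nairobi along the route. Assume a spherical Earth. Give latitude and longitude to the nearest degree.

From cos δ = sin φ₁ sin φ₂ + cos φ₁ cos φ₂ cos Δλ, the central angle is δ ≈ 1.132 rad (64.9°).
Interpolate at f = 2/3 with slerp weights a = sin((1−f)δ)/sin δ ≈ 0.407, b = sin(fδ)/sin δ ≈ 0.757.
p = a·p₁ + b·p₂ ≈ (0.534, 0.842, 0.080); φ = arcsin(p_z) ≈ 4.58°, λ = atan2(p_y, p_x) ≈ 57.62°.

≈ 5°N, 58°E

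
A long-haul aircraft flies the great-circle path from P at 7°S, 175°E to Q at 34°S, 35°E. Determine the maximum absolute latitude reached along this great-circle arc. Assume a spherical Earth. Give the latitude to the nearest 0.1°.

≈ 50.2°S

The great circle lies in the plane with unit normal n̂ = (p₁ × p₂)/|p₁ × p₂|.
Here n̂_z ≈ -0.640; the vertex latitude is φ_max = arccos|n̂_z| ≈ 50.2°.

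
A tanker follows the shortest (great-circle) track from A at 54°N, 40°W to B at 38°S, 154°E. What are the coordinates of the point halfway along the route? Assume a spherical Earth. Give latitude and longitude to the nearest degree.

The haversine formula gives a central angle δ ≈ 2.816 rad (161.4°) between the endpoints.
Interpolate at f = 1/2 with slerp weights a = sin((1−f)δ)/sin δ ≈ 3.086, b = sin(fδ)/sin δ ≈ 3.086.
p = a·p₁ + b·p₂ ≈ (-0.796, -0.100, 0.597); φ = arcsin(p_z) ≈ 36.64°, λ = atan2(p_y, p_x) ≈ -172.85°.

≈ 37°N, 173°W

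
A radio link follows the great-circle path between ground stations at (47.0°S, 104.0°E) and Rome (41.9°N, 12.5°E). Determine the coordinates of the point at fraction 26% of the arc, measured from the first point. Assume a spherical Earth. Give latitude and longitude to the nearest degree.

≈ (26°S, 74°E)

Convert each endpoint to a unit vector on the sphere (x = cos φ cos λ, y = cos φ sin λ, z = sin φ).
The central angle between the endpoints is δ = arccos(p₁·p₂) ≈ 2.096 rad (120.1°).
Interpolate at f = 0.26 with slerp weights a = sin((1−f)δ)/sin δ ≈ 1.156, b = sin(fδ)/sin δ ≈ 0.599.
p = a·p₁ + b·p₂ ≈ (0.245, 0.861, -0.445); φ = arcsin(p_z) ≈ -26.43°, λ = atan2(p_y, p_x) ≈ 74.13°.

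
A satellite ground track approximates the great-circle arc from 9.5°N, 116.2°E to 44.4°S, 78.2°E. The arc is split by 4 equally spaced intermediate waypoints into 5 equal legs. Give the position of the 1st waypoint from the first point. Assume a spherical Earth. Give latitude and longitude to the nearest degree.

Write both endpoints as unit vectors p₁, p₂ with components (cos φ cos λ, cos φ sin λ, sin φ).
The central angle between the endpoints is δ = arccos(p₁·p₂) ≈ 1.115 rad (63.9°).
Interpolate at f = 1/5 with slerp weights a = sin((1−f)δ)/sin δ ≈ 0.867, b = sin(fδ)/sin δ ≈ 0.246.
p = a·p₁ + b·p₂ ≈ (-0.341, 0.939, -0.029); φ = arcsin(p_z) ≈ -1.68°, λ = atan2(p_y, p_x) ≈ 109.98°.

≈ 2°S, 110°E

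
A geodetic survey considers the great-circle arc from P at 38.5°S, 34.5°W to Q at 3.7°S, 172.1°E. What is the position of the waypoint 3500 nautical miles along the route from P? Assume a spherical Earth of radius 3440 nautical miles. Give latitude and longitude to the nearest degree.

≈ 60°S, 126°W

Convert each endpoint to a unit vector on the sphere (x = cos φ cos λ, y = cos φ sin λ, z = sin φ).
The central angle between the endpoints is δ = arccos(p₁·p₂) ≈ 2.289 rad (131.2°). The total great-circle distance is δ·R ≈ 2.289 × 3440 ≈ 7875 nmi, so the target fraction is f = 3500/7875 ≈ 0.444.
Interpolate at f ≈ 0.444 with slerp weights a = sin((1−f)δ)/sin δ ≈ 1.269, b = sin(fδ)/sin δ ≈ 1.130.
p = a·p₁ + b·p₂ ≈ (-0.298, -0.408, -0.863); φ = arcsin(p_z) ≈ -59.66°, λ = atan2(p_y, p_x) ≈ -126.20°.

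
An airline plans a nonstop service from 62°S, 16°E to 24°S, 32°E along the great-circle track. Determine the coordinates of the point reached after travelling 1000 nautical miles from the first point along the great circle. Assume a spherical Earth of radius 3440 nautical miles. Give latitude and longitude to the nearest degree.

Convert each endpoint to a unit vector on the sphere (x = cos φ cos λ, y = cos φ sin λ, z = sin φ).
The central angle between the endpoints is δ = arccos(p₁·p₂) ≈ 0.690 rad (39.5°). The total great-circle distance is δ·R ≈ 0.690 × 3440 ≈ 2373 nmi, so the target fraction is f = 1000/2373 ≈ 0.421.
Interpolate at f ≈ 0.421 with slerp weights a = sin((1−f)δ)/sin δ ≈ 0.611, b = sin(fδ)/sin δ ≈ 0.450.
p = a·p₁ + b·p₂ ≈ (0.625, 0.297, -0.722); φ = arcsin(p_z) ≈ -46.25°, λ = atan2(p_y, p_x) ≈ 25.44°.

≈ 46°S, 25°E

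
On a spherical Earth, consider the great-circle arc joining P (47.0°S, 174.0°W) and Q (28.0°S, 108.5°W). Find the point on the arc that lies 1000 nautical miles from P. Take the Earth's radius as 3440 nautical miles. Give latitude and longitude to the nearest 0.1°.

≈ (45.5°S, 149.9°W)

Convert each endpoint to a unit vector on the sphere (x = cos φ cos λ, y = cos φ sin λ, z = sin φ).
The central angle between the endpoints is δ = arccos(p₁·p₂) ≈ 0.936 rad (53.6°). The total great-circle distance is δ·R ≈ 0.936 × 3440 ≈ 3220 nmi, so the target fraction is f = 1000/3220 ≈ 0.311.
Interpolate at f ≈ 0.311 with slerp weights a = sin((1−f)δ)/sin δ ≈ 0.747, b = sin(fδ)/sin δ ≈ 0.356.
p = a·p₁ + b·p₂ ≈ (-0.606, -0.351, -0.713); φ = arcsin(p_z) ≈ -45.51°, λ = atan2(p_y, p_x) ≈ -149.91°.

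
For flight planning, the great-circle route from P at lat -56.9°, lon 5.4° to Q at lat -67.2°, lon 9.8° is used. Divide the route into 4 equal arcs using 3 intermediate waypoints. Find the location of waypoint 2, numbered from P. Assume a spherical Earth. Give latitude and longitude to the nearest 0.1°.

Write both endpoints as unit vectors p₁, p₂ with components (cos φ cos λ, cos φ sin λ, sin φ).
The central angle between the endpoints is δ = arccos(p₁·p₂) ≈ 0.183 rad (10.5°).
Interpolate at f = 2/4 with slerp weights a = sin((1−f)δ)/sin δ ≈ 0.502, b = sin(fδ)/sin δ ≈ 0.502.
p = a·p₁ + b·p₂ ≈ (0.465, 0.059, -0.883); φ = arcsin(p_z) ≈ -62.07°, λ = atan2(p_y, p_x) ≈ 7.23°.

≈ lat -62.1°, lon 7.2°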